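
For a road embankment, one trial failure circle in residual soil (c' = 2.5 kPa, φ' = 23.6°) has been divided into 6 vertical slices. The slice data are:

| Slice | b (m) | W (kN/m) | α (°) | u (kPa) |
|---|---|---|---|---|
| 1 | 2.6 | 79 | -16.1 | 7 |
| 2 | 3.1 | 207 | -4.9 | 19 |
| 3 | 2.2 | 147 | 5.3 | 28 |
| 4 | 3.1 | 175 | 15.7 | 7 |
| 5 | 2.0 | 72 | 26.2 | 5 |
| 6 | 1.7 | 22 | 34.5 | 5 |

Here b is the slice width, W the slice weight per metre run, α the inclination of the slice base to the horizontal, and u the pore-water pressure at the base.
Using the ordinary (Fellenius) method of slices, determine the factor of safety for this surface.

FS = 3.89

Ordinary method of slices: FS = Σ[c'·Δl_i + (W_i cosα_i − u_i·Δl_i)·tanφ'] / Σ W_i sinα_i, with Δl_i = b_i / cosα_i.
Slice 1: Δl = 2.6/cos(-16.1°) = 2.706 m; N'_1 = 79·cos(-16.1°) − 7·2.706 = 57.0; c'Δl = 6.77; W sinα = -21.9
Slice 2: Δl = 3.1/cos(-4.9°) = 3.111 m; N'_2 = 207·cos(-4.9°) − 19·3.111 = 147.1; c'Δl = 7.78; W sinα = -17.7
Slice 3: Δl = 2.2/cos5.3° = 2.209 m; N'_3 = 147·cos5.3° − 28·2.209 = 84.5; c'Δl = 5.52; W sinα = 13.6
Slice 4: Δl = 3.1/cos15.7° = 3.220 m; N'_4 = 175·cos15.7° − 7·3.220 = 145.9; c'Δl = 8.05; W sinα = 47.4
Slice 5: Δl = 2.0/cos26.2° = 2.229 m; N'_5 = 72·cos26.2° − 5·2.229 = 53.5; c'Δl = 5.57; W sinα = 31.8
Slice 6: Δl = 1.7/cos34.5° = 2.063 m; N'_6 = 22·cos34.5° − 5·2.063 = 7.8; c'Δl = 5.16; W sinα = 12.5
Σc'Δl = 38.8 kN/m; ΣN' = 495.8 kN/m; ΣW sinα = 65.6 kN/m
Resisting = 38.8 + 495.8·tan23.6° = 38.8 + 216.6 = 255.5 kN/m
FS = 255.5 / 65.6 = 3.895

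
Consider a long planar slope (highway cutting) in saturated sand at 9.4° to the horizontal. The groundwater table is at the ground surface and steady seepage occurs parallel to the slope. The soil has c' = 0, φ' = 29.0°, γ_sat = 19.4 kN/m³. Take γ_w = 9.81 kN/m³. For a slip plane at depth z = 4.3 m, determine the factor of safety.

FS = 1.66

With seepage parallel to the slope and the water table at the surface, the effective normal stress on the slip plane uses the buoyant unit weight γ' = γ_sat − γ_w while the driving shear stress uses γ_sat:
FS = [c' + γ' z cos²β tanφ'] / [γ_sat z sinβ cosβ]
(For c' = 0 this reduces to FS = (γ'/γ_sat)·tanφ'/tanβ.)
γ' = 19.4 − 9.81 = 9.59 kN/m³
Numerator = 0.0 + 9.59·4.3·cos²9.4°·tan29.0° = 0.0 + 9.59·4.3·0.9733·0.5543 = 22.248 kPa
Denominator = 19.4·4.3·sin9.4°·cos9.4° = 19.4·4.3·0.1633·0.9866 = 13.442 kPa
FS = 22.248 / 13.442 = 1.655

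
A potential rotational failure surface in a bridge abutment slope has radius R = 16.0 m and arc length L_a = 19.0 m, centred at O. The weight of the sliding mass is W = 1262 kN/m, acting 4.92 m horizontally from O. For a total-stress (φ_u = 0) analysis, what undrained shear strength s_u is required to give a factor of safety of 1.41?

FS = s_u·L_a·R / (W·d), so s_u = FS·W·d / (L_a·R).
s_u = 1.41·1262·4.92 / (19.00·16.0) = 8754.7 / 304.00 = 28.80 kPa

s_u = 28.8 kPa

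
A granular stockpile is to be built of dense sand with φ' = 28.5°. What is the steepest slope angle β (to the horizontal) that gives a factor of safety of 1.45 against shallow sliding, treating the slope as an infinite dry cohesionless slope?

β = 20.5°

For an infinite dry cohesionless slope FS = tanφ'/tanβ, so tanβ = tanφ' / FS.
tanβ = tan28.5° / 1.45 = 0.5430 / 1.45 = 0.3745
β = arctan(0.3745) = 20.53°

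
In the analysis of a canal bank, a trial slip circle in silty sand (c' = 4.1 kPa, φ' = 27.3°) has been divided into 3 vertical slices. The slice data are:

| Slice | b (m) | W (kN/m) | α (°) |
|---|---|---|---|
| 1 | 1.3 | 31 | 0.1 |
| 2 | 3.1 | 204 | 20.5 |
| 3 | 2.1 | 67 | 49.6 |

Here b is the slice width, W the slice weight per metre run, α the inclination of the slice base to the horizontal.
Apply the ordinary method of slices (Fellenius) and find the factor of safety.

Ordinary method of slices: FS = Σ[c'·Δl_i + (W_i cosα_i)·tanφ'] / Σ W_i sinα_i, with Δl_i = b_i / cosα_i.
Slice 1: Δl = 1.3/cos0.1° = 1.300 m; N'_1 = 31·cos0.1° = 31.0; c'Δl = 5.33; W sinα = 0.1
Slice 2: Δl = 3.1/cos20.5° = 3.310 m; N'_2 = 204·cos20.5° = 191.1; c'Δl = 13.57; W sinα = 71.4
Slice 3: Δl = 2.1/cos49.6° = 3.240 m; N'_3 = 67·cos49.6° = 43.4; c'Δl = 13.28; W sinα = 51.0
Σc'Δl = 32.2 kN/m; ΣN' = 265.5 kN/m; ΣW sinα = 122.5 kN/m
Resisting = 32.2 + 265.5·tan27.3° = 32.2 + 137.0 = 169.2 kN/m
FS = 169.2 / 122.5 = 1.381

FS = 1.38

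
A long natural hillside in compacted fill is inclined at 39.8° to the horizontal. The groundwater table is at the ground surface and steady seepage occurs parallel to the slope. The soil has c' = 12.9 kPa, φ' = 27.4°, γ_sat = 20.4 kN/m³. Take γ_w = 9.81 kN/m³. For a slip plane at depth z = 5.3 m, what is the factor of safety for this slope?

With seepage parallel to the slope and the water table at the surface, the effective normal stress on the slip plane uses the buoyant unit weight γ' = γ_sat − γ_w while the driving shear stress uses γ_sat:
FS = [c' + γ' z cos²β tanφ'] / [γ_sat z sinβ cosβ]
γ' = 20.4 − 9.81 = 10.59 kN/m³
Numerator = 12.9 + 10.59·5.3·cos²39.8°·tan27.4° = 12.9 + 10.59·5.3·0.5903·0.5184 = 30.073 kPa
Denominator = 20.4·5.3·sin39.8°·cos39.8° = 20.4·5.3·0.6401·0.7683 = 53.172 kPa
FS = 30.073 / 53.172 = 0.566

FS = 0.57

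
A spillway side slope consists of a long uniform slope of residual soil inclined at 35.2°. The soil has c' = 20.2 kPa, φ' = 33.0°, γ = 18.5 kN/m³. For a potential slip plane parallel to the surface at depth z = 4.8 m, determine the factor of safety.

FS = 1.40

For an infinite slope with a slip plane parallel to the surface (no pore pressure): FS = [c' + γz cos²β tanφ'] / [γz sinβ cosβ].
γz = 18.5·4.8 = 88.80 kN/m²
Numerator = 20.2 + 88.80·cos²35.2°·tan33.0° = 20.2 + 88.80·0.6677·0.6494 = 58.706 kPa
Denominator = 88.80·sin35.2°·cos35.2° = 88.80·0.5764·0.8171 = 41.827 kPa
FS = 58.706 / 41.827 = 1.404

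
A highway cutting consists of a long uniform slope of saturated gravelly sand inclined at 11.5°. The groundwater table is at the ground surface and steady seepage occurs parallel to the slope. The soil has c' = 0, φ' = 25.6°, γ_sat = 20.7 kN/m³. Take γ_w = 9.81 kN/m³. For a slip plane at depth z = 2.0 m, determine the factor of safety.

With seepage parallel to the slope and the water table at the surface, the effective normal stress on the slip plane uses the buoyant unit weight γ' = γ_sat − γ_w while the driving shear stress uses γ_sat:
FS = [c' + γ' z cos²β tanφ'] / [γ_sat z sinβ cosβ]
(For c' = 0 this reduces to FS = (γ'/γ_sat)·tanφ'/tanβ.)
γ' = 20.7 − 9.81 = 10.89 kN/m³
Numerator = 0.0 + 10.89·2.0·cos²11.5°·tan25.6° = 0.0 + 10.89·2.0·0.9603·0.4791 = 10.020 kPa
Denominator = 20.7·2.0·sin11.5°·cos11.5° = 20.7·2.0·0.1994·0.9799 = 8.088 kPa
FS = 10.020 / 8.088 = 1.239

FS = 1.24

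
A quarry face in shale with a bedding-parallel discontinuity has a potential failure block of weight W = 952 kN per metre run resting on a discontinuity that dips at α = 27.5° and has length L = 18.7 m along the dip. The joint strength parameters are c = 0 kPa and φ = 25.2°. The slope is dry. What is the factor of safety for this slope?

Resolving the block weight along and normal to the plane and applying the Mohr–Coulomb strength on the joint:
N' = W cosα = 952·cos27.5° = 844.4 kN/m
Driving force T = W sinα = 952·sin27.5° = 439.6 kN/m
Resisting force R = c·L + N'·tanφ = 0·18.7 + 844.4·tan25.2° = 0.0 + 397.4 = 397.4 kN/m
FS = R / T = 397.4 / 439.6 = 0.904

FS = 0.90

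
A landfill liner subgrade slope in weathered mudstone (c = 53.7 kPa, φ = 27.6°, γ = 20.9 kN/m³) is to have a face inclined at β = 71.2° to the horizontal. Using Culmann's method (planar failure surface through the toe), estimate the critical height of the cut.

H_c = 31.26 m

Culmann's analysis gives the critical failure plane at α_cr = (β + φ)/2 = (71.2 + 27.6)/2 = 49.4°, and the critical height
H_c = (4c/γ) · sinβ cosφ / [1 − cos(β − φ)]
    = (4·53.7/20.9) · sin71.2°·cos27.6° / [1 − cos(43.6°)]
    = 10.278 · 0.9466·0.8862 / [1 − 0.7242]
    = 10.278 · 0.8389 / 0.2758
    = 31.26 m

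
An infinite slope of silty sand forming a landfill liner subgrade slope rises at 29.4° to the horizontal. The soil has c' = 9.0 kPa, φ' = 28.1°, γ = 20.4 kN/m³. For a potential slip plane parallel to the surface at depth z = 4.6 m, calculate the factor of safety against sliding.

FS = 1.17

For an infinite slope with a slip plane parallel to the surface (no pore pressure): FS = [c' + γz cos²β tanφ'] / [γz sinβ cosβ].
γz = 20.4·4.6 = 93.84 kN/m²
Numerator = 9.0 + 93.84·cos²29.4°·tan28.1° = 9.0 + 93.84·0.7590·0.5340 = 47.031 kPa
Denominator = 93.84·sin29.4°·cos29.4° = 93.84·0.4909·0.8712 = 40.134 kPa
FS = 47.031 / 40.134 = 1.172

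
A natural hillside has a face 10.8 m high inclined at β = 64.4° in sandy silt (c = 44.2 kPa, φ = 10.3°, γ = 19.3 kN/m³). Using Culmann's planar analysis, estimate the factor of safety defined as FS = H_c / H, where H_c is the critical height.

H_c = (4c/γ) · sinβ cosφ / [1 − cos(β − φ)]
    = (4·44.2/19.3) · sin64.4°·cos10.3° / [1 − cos54.1°]
    = 9.161 · 0.8873 / 0.4136 = 19.65 m
FS = H_c / H = 19.65 / 10.8 = 1.820

FS = 1.82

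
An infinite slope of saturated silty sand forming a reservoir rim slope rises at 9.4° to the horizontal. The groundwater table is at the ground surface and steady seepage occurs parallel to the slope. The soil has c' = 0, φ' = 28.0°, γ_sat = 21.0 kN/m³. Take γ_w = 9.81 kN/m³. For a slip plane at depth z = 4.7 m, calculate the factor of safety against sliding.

With seepage parallel to the slope and the water table at the surface, the effective normal stress on the slip plane uses the buoyant unit weight γ' = γ_sat − γ_w while the driving shear stress uses γ_sat:
FS = [c' + γ' z cos²β tanφ'] / [γ_sat z sinβ cosβ]
(For c' = 0 this reduces to FS = (γ'/γ_sat)·tanφ'/tanβ.)
γ' = 21.0 − 9.81 = 11.19 kN/m³
Numerator = 0.0 + 11.19·4.7·cos²9.4°·tan28.0° = 0.0 + 11.19·4.7·0.9733·0.5317 = 27.218 kPa
Denominator = 21.0·4.7·sin9.4°·cos9.4° = 21.0·4.7·0.1633·0.9866 = 15.904 kPa
FS = 27.218 / 15.904 = 1.711

FS = 1.71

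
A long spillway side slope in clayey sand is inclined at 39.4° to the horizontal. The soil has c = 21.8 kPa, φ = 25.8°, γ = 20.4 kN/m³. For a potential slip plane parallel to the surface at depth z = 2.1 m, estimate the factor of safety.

For an infinite slope with a slip plane parallel to the surface (no pore pressure): FS = [c + γz cos²β tanφ] / [γz sinβ cosβ].
γz = 20.4·2.1 = 42.84 kN/m²
Numerator = 21.8 + 42.84·cos²39.4°·tan25.8° = 21.8 + 42.84·0.5971·0.4834 = 34.166 kPa
Denominator = 42.84·sin39.4°·cos39.4° = 42.84·0.6347·0.7727 = 21.012 kPa
FS = 34.166 / 21.012 = 1.626

FS = 1.63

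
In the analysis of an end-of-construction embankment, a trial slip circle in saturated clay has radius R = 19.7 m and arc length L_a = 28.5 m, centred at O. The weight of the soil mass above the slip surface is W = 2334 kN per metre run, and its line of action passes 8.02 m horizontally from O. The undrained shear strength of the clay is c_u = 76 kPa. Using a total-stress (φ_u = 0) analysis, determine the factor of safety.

FS = 2.28

Taking moments about the centre O, the resisting moment is provided by the undrained shear strength acting along the arc:
M_R = c_u·L_a·R = 76·28.50·19.7 = 42670.2 kN·m/m
M_D = W·d = 2334·8.02 = 18718.7 kN·m/m
FS = M_R / M_D = 42670.2 / 18718.7 = 2.280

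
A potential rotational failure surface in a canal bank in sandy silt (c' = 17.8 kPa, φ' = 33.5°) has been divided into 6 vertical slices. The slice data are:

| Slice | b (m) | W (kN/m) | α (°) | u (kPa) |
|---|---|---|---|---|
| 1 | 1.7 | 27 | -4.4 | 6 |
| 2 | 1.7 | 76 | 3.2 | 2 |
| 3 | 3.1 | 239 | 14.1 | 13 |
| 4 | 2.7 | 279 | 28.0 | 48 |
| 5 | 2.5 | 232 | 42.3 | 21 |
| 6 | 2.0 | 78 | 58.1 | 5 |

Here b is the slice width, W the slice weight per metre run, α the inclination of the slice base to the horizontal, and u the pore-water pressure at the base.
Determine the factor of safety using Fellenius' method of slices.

Ordinary method of slices: FS = Σ[c'·Δl_i + (W_i cosα_i − u_i·Δl_i)·tanφ'] / Σ W_i sinα_i, with Δl_i = b_i / cosα_i.
Slice 1: Δl = 1.7/cos(-4.4°) = 1.705 m; N'_1 = 27·cos(-4.4°) − 6·1.705 = 16.7; c'Δl = 30.35; W sinα = -2.1
Slice 2: Δl = 1.7/cos3.2° = 1.703 m; N'_2 = 76·cos3.2° − 2·1.703 = 72.5; c'Δl = 30.31; W sinα = 4.2
Slice 3: Δl = 3.1/cos14.1° = 3.196 m; N'_3 = 239·cos14.1° − 13·3.196 = 190.2; c'Δl = 56.89; W sinα = 58.2
Slice 4: Δl = 2.7/cos28.0° = 3.058 m; N'_4 = 279·cos28.0° − 48·3.058 = 99.6; c'Δl = 54.43; W sinα = 131.0
Slice 5: Δl = 2.5/cos42.3° = 3.380 m; N'_5 = 232·cos42.3° − 21·3.380 = 100.6; c'Δl = 60.17; W sinα = 156.1
Slice 6: Δl = 2.0/cos58.1° = 3.785 m; N'_6 = 78·cos58.1° − 5·3.785 = 22.3; c'Δl = 67.37; W sinα = 66.2
Σc'Δl = 299.5 kN/m; ΣN' = 501.9 kN/m; ΣW sinα = 413.7 kN/m
Resisting = 299.5 + 501.9·tan33.5° = 299.5 + 332.2 = 631.7 kN/m
FS = 631.7 / 413.7 = 1.527

FS = 1.53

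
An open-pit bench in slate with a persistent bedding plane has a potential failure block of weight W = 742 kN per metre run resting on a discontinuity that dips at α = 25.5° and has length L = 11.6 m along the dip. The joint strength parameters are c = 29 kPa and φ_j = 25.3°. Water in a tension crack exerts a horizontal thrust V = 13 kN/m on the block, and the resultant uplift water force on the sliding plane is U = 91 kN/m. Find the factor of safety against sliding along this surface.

FS = 1.83

Resolving the block weight along and normal to the plane and applying the Mohr–Coulomb strength on the joint:
N' = W cosα − U − V sinα = 742·cos25.5° − 91 − 13·sin25.5° = 573.1 kN/m
Driving force T = W sinα + V cosα = 742·sin25.5° + 13·cos25.5° = 331.2 kN/m
Resisting force R = c·L + N'·tanφ_j = 29·11.6 + 573.1·tan25.3° = 336.4 + 270.9 = 607.3 kN/m
FS = R / T = 607.3 / 331.2 = 1.834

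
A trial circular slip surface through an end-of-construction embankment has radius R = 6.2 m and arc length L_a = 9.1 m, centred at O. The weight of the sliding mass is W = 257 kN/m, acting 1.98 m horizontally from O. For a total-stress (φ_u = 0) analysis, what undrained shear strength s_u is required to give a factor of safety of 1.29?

FS = s_u·L_a·R / (W·d), so s_u = FS·W·d / (L_a·R).
s_u = 1.29·257·1.98 / (9.10·6.2) = 656.4 / 56.42 = 11.63 kPa

s_u = 11.6 kPa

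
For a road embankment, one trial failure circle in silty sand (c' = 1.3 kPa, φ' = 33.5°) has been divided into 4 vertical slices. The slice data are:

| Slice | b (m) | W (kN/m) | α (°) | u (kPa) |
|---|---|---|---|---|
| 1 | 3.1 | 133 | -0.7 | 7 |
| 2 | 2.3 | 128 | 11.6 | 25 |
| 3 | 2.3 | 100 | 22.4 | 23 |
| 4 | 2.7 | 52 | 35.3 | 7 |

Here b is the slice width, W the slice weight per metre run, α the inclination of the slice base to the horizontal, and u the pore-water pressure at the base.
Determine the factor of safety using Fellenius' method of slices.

FS = 1.83

Ordinary method of slices: FS = Σ[c'·Δl_i + (W_i cosα_i − u_i·Δl_i)·tanφ'] / Σ W_i sinα_i, with Δl_i = b_i / cosα_i.
Slice 1: Δl = 3.1/cos(-0.7°) = 3.100 m; N'_1 = 133·cos(-0.7°) − 7·3.100 = 111.3; c'Δl = 4.03; W sinα = -1.6
Slice 2: Δl = 2.3/cos11.6° = 2.348 m; N'_2 = 128·cos11.6° − 25·2.348 = 66.7; c'Δl = 3.05; W sinα = 25.7
Slice 3: Δl = 2.3/cos22.4° = 2.488 m; N'_3 = 100·cos22.4° − 23·2.488 = 35.2; c'Δl = 3.23; W sinα = 38.1
Slice 4: Δl = 2.7/cos35.3° = 3.308 m; N'_4 = 52·cos35.3° − 7·3.308 = 19.3; c'Δl = 4.30; W sinα = 30.0
Σc'Δl = 14.6 kN/m; ΣN' = 232.5 kN/m; ΣW sinα = 92.3 kN/m
Resisting = 14.6 + 232.5·tan33.5° = 14.6 + 153.9 = 168.5 kN/m
FS = 168.5 / 92.3 = 1.826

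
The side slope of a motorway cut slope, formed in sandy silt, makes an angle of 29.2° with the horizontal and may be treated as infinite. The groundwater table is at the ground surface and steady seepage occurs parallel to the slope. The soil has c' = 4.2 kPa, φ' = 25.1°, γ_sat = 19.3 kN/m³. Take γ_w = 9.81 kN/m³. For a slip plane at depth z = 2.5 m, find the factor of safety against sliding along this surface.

With seepage parallel to the slope and the water table at the surface, the effective normal stress on the slip plane uses the buoyant unit weight γ' = γ_sat − γ_w while the driving shear stress uses γ_sat:
FS = [c' + γ' z cos²β tanφ'] / [γ_sat z sinβ cosβ]
γ' = 19.3 − 9.81 = 9.49 kN/m³
Numerator = 4.2 + 9.49·2.5·cos²29.2°·tan25.1° = 4.2 + 9.49·2.5·0.7620·0.4684 = 12.668 kPa
Denominator = 19.3·2.5·sin29.2°·cos29.2° = 19.3·2.5·0.4879·0.8729 = 20.548 kPa
FS = 12.668 / 20.548 = 0.617

FS = 0.62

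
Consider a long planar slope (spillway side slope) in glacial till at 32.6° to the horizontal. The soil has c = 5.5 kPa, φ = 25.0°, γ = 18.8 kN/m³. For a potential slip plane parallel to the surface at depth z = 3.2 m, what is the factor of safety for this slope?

FS = 0.93

For an infinite slope with a slip plane parallel to the surface (no pore pressure): FS = [c + γz cos²β tanφ] / [γz sinβ cosβ].
γz = 18.8·3.2 = 60.16 kN/m²
Numerator = 5.5 + 60.16·cos²32.6°·tan25.0° = 5.5 + 60.16·0.7097·0.4663 = 25.410 kPa
Denominator = 60.16·sin32.6°·cos32.6° = 60.16·0.5388·0.8425 = 27.306 kPa
FS = 25.410 / 27.306 = 0.931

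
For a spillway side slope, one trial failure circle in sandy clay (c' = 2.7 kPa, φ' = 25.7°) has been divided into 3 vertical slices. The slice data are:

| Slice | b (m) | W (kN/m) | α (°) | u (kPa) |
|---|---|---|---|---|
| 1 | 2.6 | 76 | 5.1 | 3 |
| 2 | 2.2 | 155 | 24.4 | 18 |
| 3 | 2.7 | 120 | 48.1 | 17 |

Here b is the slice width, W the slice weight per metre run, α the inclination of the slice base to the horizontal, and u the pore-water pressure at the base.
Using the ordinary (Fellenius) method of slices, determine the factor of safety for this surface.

Ordinary method of slices: FS = Σ[c'·Δl_i + (W_i cosα_i − u_i·Δl_i)·tanφ'] / Σ W_i sinα_i, with Δl_i = b_i / cosα_i.
Slice 1: Δl = 2.6/cos5.1° = 2.610 m; N'_1 = 76·cos5.1° − 3·2.610 = 67.9; c'Δl = 7.05; W sinα = 6.8
Slice 2: Δl = 2.2/cos24.4° = 2.416 m; N'_2 = 155·cos24.4° − 18·2.416 = 97.7; c'Δl = 6.52; W sinα = 64.0
Slice 3: Δl = 2.7/cos48.1° = 4.043 m; N'_3 = 120·cos48.1° − 17·4.043 = 11.4; c'Δl = 10.92; W sinα = 89.3
Σc'Δl = 24.5 kN/m; ΣN' = 177.0 kN/m; ΣW sinα = 160.1 kN/m
Resisting = 24.5 + 177.0·tan25.7° = 24.5 + 85.2 = 109.6 kN/m
FS = 109.6 / 160.1 = 0.685

FS = 0.68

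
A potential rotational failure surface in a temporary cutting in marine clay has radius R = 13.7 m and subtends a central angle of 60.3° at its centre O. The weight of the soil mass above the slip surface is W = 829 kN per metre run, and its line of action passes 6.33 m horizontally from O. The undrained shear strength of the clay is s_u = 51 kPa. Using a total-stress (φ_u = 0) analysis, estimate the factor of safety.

Taking moments about the centre O, the resisting moment is provided by the undrained shear strength acting along the arc:
Arc length L_a = R·θ = 13.7·(60.3°·π/180) = 13.7·1.0524 = 14.42 m
M_R = s_u·L_a·R = 51·14.42·13.7 = 10074.1 kN·m/m
M_D = W·d = 829·6.33 = 5247.6 kN·m/m
FS = M_R / M_D = 10074.1 / 5247.6 = 1.920

FS = 1.92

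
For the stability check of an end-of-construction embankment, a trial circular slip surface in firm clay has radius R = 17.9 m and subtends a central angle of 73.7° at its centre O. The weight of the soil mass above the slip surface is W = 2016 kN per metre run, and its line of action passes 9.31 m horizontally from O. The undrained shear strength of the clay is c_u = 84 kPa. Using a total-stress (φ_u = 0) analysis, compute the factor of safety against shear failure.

Taking moments about the centre O, the resisting moment is provided by the undrained shear strength acting along the arc:
Arc length L_a = R·θ = 17.9·(73.7°·π/180) = 17.9·1.2863 = 23.02 m
M_R = c_u·L_a·R = 84·23.02·17.9 = 34620.3 kN·m/m
M_D = W·d = 2016·9.31 = 18769.0 kN·m/m
FS = M_R / M_D = 34620.3 / 18769.0 = 1.845

FS = 1.84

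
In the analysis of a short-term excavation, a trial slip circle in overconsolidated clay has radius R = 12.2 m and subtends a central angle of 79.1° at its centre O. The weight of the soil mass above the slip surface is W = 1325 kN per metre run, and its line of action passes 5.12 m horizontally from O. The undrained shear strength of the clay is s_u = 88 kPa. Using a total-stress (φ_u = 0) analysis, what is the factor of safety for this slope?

FS = 2.67

Taking moments about the centre O, the resisting moment is provided by the undrained shear strength acting along the arc:
Arc length L_a = R·θ = 12.2·(79.1°·π/180) = 12.2·1.3806 = 16.84 m
M_R = s_u·L_a·R = 88·16.84·12.2 = 18082.4 kN·m/m
M_D = W·d = 1325·5.12 = 6784.0 kN·m/m
FS = M_R / M_D = 18082.4 / 6784.0 = 2.665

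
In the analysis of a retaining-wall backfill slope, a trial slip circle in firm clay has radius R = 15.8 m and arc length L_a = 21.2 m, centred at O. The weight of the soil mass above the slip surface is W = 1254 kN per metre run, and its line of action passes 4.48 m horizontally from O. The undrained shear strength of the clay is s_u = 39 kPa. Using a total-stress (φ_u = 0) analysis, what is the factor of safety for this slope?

FS = 2.33

Taking moments about the centre O, the resisting moment is provided by the undrained shear strength acting along the arc:
M_R = s_u·L_a·R = 39·21.20·15.8 = 13063.4 kN·m/m
M_D = W·d = 1254·4.48 = 5617.9 kN·m/m
FS = M_R / M_D = 13063.4 / 5617.9 = 2.325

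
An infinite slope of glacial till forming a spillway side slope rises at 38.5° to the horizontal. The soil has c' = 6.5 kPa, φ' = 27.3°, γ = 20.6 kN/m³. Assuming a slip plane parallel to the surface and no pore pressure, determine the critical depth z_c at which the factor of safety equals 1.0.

Setting FS = 1.00 in FS = [c' + γz cos²β tanφ'] / [γz sinβ cosβ] and solving for z:
z = c' / [γ cosβ (FS·sinβ − cosβ·tanφ')]
  = 6.5 / [20.6·cos38.5°·(1.00·sin38.5° − cos38.5°·tan27.3°)]
  = 6.5 / [20.6·0.7826·(1.00·0.6225 − 0.7826·0.5161)]
  = 6.5 / 3.5239 = 1.845 m

z_c = 1.84 m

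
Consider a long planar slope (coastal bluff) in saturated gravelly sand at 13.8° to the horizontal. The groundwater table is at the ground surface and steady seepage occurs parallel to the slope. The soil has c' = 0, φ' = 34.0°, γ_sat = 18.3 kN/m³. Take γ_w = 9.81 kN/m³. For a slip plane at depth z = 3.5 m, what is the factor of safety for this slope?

FS = 1.27

With seepage parallel to the slope and the water table at the surface, the effective normal stress on the slip plane uses the buoyant unit weight γ' = γ_sat − γ_w while the driving shear stress uses γ_sat:
FS = [c' + γ' z cos²β tanφ'] / [γ_sat z sinβ cosβ]
(For c' = 0 this reduces to FS = (γ'/γ_sat)·tanφ'/tanβ.)
γ' = 18.3 − 9.81 = 8.49 kN/m³
Numerator = 0.0 + 8.49·3.5·cos²13.8°·tan34.0° = 0.0 + 8.49·3.5·0.9431·0.6745 = 18.903 kPa
Denominator = 18.3·3.5·sin13.8°·cos13.8° = 18.3·3.5·0.2385·0.9711 = 14.837 kPa
FS = 18.903 / 14.837 = 1.274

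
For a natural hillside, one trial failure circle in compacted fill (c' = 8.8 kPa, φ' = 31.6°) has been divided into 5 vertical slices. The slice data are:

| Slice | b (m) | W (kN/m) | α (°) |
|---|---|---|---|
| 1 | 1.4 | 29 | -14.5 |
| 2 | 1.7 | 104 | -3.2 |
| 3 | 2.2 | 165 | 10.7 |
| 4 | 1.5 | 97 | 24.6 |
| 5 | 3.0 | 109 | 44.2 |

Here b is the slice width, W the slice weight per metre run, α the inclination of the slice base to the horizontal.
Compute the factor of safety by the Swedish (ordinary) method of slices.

Ordinary method of slices: FS = Σ[c'·Δl_i + (W_i cosα_i)·tanφ'] / Σ W_i sinα_i, with Δl_i = b_i / cosα_i.
Slice 1: Δl = 1.4/cos(-14.5°) = 1.446 m; N'_1 = 29·cos(-14.5°) = 28.1; c'Δl = 12.73; W sinα = -7.3
Slice 2: Δl = 1.7/cos(-3.2°) = 1.703 m; N'_2 = 104·cos(-3.2°) = 103.8; c'Δl = 14.98; W sinα = -5.8
Slice 3: Δl = 2.2/cos10.7° = 2.239 m; N'_3 = 165·cos10.7° = 162.1; c'Δl = 19.70; W sinα = 30.6
Slice 4: Δl = 1.5/cos24.6° = 1.650 m; N'_4 = 97·cos24.6° = 88.2; c'Δl = 14.52; W sinα = 40.4
Slice 5: Δl = 3.0/cos44.2° = 4.185 m; N'_5 = 109·cos44.2° = 78.1; c'Δl = 36.82; W sinα = 76.0
Σc'Δl = 98.8 kN/m; ΣN' = 460.4 kN/m; ΣW sinα = 133.9 kN/m
Resisting = 98.8 + 460.4·tan31.6° = 98.8 + 283.2 = 382.0 kN/m
FS = 382.0 / 133.9 = 2.852

FS = 2.85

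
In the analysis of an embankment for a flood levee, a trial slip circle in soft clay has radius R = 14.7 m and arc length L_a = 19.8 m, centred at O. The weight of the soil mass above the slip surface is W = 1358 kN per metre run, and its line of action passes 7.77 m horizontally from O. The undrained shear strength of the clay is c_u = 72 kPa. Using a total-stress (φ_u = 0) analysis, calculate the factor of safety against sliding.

Taking moments about the centre O, the resisting moment is provided by the undrained shear strength acting along the arc:
M_R = c_u·L_a·R = 72·19.80·14.7 = 20956.3 kN·m/m
M_D = W·d = 1358·7.77 = 10551.7 kN·m/m
FS = M_R / M_D = 20956.3 / 10551.7 = 1.986

FS = 1.99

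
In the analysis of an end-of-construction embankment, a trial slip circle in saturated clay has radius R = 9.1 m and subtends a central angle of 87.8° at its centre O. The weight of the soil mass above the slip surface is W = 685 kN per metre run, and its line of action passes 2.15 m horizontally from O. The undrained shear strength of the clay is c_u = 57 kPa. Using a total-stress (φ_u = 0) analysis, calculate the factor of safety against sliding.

Taking moments about the centre O, the resisting moment is provided by the undrained shear strength acting along the arc:
Arc length L_a = R·θ = 9.1·(87.8°·π/180) = 9.1·1.5324 = 13.94 m
M_R = c_u·L_a·R = 57·13.94·9.1 = 7233.2 kN·m/m
M_D = W·d = 685·2.15 = 1472.8 kN·m/m
FS = M_R / M_D = 7233.2 / 1472.8 = 4.911

FS = 4.91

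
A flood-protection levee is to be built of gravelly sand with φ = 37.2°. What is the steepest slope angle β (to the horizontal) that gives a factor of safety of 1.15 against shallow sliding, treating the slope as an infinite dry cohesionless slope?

β = 33.4°

For an infinite dry cohesionless slope FS = tanφ/tanβ, so tanβ = tanφ / FS.
tanβ = tan37.2° / 1.15 = 0.7590 / 1.15 = 0.6600
β = arctan(0.6600) = 33.43°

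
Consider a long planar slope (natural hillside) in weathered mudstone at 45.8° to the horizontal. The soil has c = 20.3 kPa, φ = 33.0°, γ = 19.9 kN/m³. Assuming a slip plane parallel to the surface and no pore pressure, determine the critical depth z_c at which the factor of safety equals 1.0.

z_c = 5.54 m

Setting FS = 1.00 in FS = [c + γz cos²β tanφ] / [γz sinβ cosβ] and solving for z:
z = c / [γ cosβ (FS·sinβ − cosβ·tanφ)]
  = 20.3 / [19.9·cos45.8°·(1.00·sin45.8° − cos45.8°·tan33.0°)]
  = 20.3 / [19.9·0.6972·(1.00·0.7169 − 0.6972·0.6494)]
  = 20.3 / 3.6649 = 5.539 m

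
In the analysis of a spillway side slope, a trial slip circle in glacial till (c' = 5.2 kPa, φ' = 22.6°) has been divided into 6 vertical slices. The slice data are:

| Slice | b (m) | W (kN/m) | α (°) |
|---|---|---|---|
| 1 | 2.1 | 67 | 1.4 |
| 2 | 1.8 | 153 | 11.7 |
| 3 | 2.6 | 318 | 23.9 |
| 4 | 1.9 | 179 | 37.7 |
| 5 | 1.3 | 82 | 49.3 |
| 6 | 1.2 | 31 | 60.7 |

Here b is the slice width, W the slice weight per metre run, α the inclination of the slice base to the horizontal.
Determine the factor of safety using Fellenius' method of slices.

Ordinary method of slices: FS = Σ[c'·Δl_i + (W_i cosα_i)·tanφ'] / Σ W_i sinα_i, with Δl_i = b_i / cosα_i.
Slice 1: Δl = 2.1/cos1.4° = 2.101 m; N'_1 = 67·cos1.4° = 67.0; c'Δl = 10.92; W sinα = 1.6
Slice 2: Δl = 1.8/cos11.7° = 1.838 m; N'_2 = 153·cos11.7° = 149.8; c'Δl = 9.56; W sinα = 31.0
Slice 3: Δl = 2.6/cos23.9° = 2.844 m; N'_3 = 318·cos23.9° = 290.7; c'Δl = 14.79; W sinα = 128.8
Slice 4: Δl = 1.9/cos37.7° = 2.401 m; N'_4 = 179·cos37.7° = 141.6; c'Δl = 12.49; W sinα = 109.5
Slice 5: Δl = 1.3/cos49.3° = 1.994 m; N'_5 = 82·cos49.3° = 53.5; c'Δl = 10.37; W sinα = 62.2
Slice 6: Δl = 1.2/cos60.7° = 2.452 m; N'_6 = 31·cos60.7° = 15.2; c'Δl = 12.75; W sinα = 27.0
Σc'Δl = 70.9 kN/m; ΣN' = 717.8 kN/m; ΣW sinα = 360.2 kN/m
Resisting = 70.9 + 717.8·tan22.6° = 70.9 + 298.8 = 369.7 kN/m
FS = 369.7 / 360.2 = 1.026

FS = 1.03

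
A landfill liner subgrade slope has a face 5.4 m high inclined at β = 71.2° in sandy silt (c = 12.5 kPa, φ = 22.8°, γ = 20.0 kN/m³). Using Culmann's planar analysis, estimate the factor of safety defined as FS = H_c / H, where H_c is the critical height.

H_c = (4c/γ) · sinβ cosφ / [1 − cos(β − φ)]
    = (4·12.5/20.0) · sin71.2°·cos22.8° / [1 − cos48.4°]
    = 2.500 · 0.8727 / 0.3361 = 6.49 m
FS = H_c / H = 6.49 / 5.4 = 1.202

FS = 1.20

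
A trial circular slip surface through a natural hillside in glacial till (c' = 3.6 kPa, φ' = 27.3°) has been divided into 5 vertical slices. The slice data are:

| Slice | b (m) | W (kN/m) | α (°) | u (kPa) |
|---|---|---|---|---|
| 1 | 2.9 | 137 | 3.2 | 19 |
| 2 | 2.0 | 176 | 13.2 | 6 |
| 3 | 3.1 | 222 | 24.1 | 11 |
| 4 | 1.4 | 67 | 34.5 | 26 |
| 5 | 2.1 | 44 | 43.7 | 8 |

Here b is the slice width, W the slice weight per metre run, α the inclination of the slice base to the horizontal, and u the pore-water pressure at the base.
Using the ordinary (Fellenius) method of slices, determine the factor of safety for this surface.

FS = 1.29

Ordinary method of slices: FS = Σ[c'·Δl_i + (W_i cosα_i − u_i·Δl_i)·tanφ'] / Σ W_i sinα_i, with Δl_i = b_i / cosα_i.
Slice 1: Δl = 2.9/cos3.2° = 2.905 m; N'_1 = 137·cos3.2° − 19·2.905 = 81.6; c'Δl = 10.46; W sinα = 7.6
Slice 2: Δl = 2.0/cos13.2° = 2.054 m; N'_2 = 176·cos13.2° − 6·2.054 = 159.0; c'Δl = 7.40; W sinα = 40.2
Slice 3: Δl = 3.1/cos24.1° = 3.396 m; N'_3 = 222·cos24.1° − 11·3.396 = 165.3; c'Δl = 12.23; W sinα = 90.6
Slice 4: Δl = 1.4/cos34.5° = 1.699 m; N'_4 = 67·cos34.5° − 26·1.699 = 11.0; c'Δl = 6.12; W sinα = 37.9
Slice 5: Δl = 2.1/cos43.7° = 2.905 m; N'_5 = 44·cos43.7° − 8·2.905 = 8.6; c'Δl = 10.46; W sinα = 30.4
Σc'Δl = 46.6 kN/m; ΣN' = 425.5 kN/m; ΣW sinα = 206.8 kN/m
Resisting = 46.6 + 425.5·tan27.3° = 46.6 + 219.6 = 266.3 kN/m
FS = 266.3 / 206.8 = 1.287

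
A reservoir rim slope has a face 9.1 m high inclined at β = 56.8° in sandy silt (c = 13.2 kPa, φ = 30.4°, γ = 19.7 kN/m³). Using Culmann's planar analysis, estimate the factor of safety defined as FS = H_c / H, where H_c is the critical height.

FS = 2.04

H_c = (4c/γ) · sinβ cosφ / [1 − cos(β − φ)]
    = (4·13.2/19.7) · sin56.8°·cos30.4° / [1 − cos26.4°]
    = 2.680 · 0.7217 / 0.1043 = 18.55 m
FS = H_c / H = 18.55 / 9.1 = 2.038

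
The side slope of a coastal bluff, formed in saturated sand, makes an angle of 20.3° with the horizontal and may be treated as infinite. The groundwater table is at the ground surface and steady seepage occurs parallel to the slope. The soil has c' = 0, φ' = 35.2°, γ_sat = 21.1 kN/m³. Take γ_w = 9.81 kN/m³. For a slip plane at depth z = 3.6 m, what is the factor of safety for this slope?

FS = 1.02

With seepage parallel to the slope and the water table at the surface, the effective normal stress on the slip plane uses the buoyant unit weight γ' = γ_sat − γ_w while the driving shear stress uses γ_sat:
FS = [c' + γ' z cos²β tanφ'] / [γ_sat z sinβ cosβ]
(For c' = 0 this reduces to FS = (γ'/γ_sat)·tanφ'/tanβ.)
γ' = 21.1 − 9.81 = 11.29 kN/m³
Numerator = 0.0 + 11.29·3.6·cos²20.3°·tan35.2° = 0.0 + 11.29·3.6·0.8796·0.7054 = 25.220 kPa
Denominator = 21.1·3.6·sin20.3°·cos20.3° = 21.1·3.6·0.3469·0.9379 = 24.716 kPa
FS = 25.220 / 24.716 = 1.020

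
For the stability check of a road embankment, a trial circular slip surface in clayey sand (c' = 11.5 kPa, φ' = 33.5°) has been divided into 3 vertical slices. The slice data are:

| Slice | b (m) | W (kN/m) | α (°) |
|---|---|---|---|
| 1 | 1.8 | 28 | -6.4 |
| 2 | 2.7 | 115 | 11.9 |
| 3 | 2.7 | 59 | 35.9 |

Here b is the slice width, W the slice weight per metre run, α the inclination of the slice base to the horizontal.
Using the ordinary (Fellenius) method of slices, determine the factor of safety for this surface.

Ordinary method of slices: FS = Σ[c'·Δl_i + (W_i cosα_i)·tanφ'] / Σ W_i sinα_i, with Δl_i = b_i / cosα_i.
Slice 1: Δl = 1.8/cos(-6.4°) = 1.811 m; N'_1 = 28·cos(-6.4°) = 27.8; c'Δl = 20.83; W sinα = -3.1
Slice 2: Δl = 2.7/cos11.9° = 2.759 m; N'_2 = 115·cos11.9° = 112.5; c'Δl = 31.73; W sinα = 23.7
Slice 3: Δl = 2.7/cos35.9° = 3.333 m; N'_3 = 59·cos35.9° = 47.8; c'Δl = 38.33; W sinα = 34.6
Σc'Δl = 90.9 kN/m; ΣN' = 188.1 kN/m; ΣW sinα = 55.2 kN/m
Resisting = 90.9 + 188.1·tan33.5° = 90.9 + 124.5 = 215.4 kN/m
FS = 215.4 / 55.2 = 3.903

FS = 3.90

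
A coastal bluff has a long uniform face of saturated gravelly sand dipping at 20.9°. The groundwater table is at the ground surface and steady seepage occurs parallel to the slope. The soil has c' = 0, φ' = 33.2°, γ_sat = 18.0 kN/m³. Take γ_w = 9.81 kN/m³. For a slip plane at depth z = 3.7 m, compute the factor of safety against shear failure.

With seepage parallel to the slope and the water table at the surface, the effective normal stress on the slip plane uses the buoyant unit weight γ' = γ_sat − γ_w while the driving shear stress uses γ_sat:
FS = [c' + γ' z cos²β tanφ'] / [γ_sat z sinβ cosβ]
(For c' = 0 this reduces to FS = (γ'/γ_sat)·tanφ'/tanβ.)
γ' = 18.0 − 9.81 = 8.19 kN/m³
Numerator = 0.0 + 8.19·3.7·cos²20.9°·tan33.2° = 0.0 + 8.19·3.7·0.8727·0.6544 = 17.306 kPa
Denominator = 18.0·3.7·sin20.9°·cos20.9° = 18.0·3.7·0.3567·0.9342 = 22.196 kPa
FS = 17.306 / 22.196 = 0.780

FS = 0.78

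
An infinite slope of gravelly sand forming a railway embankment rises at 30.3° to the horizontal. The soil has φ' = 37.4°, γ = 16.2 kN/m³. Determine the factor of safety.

FS = 1.31

For a dry cohesionless infinite slope the factor of safety is FS = tanφ' / tanβ.
FS = tan37.4° / tan30.3° = 0.7646 / 0.5844 = 1.308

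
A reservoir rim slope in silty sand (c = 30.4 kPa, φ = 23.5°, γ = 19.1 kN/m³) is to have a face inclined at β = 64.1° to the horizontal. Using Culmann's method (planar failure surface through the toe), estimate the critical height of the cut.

H_c = 21.82 m

Culmann's analysis gives the critical failure plane at α_cr = (β + φ)/2 = (64.1 + 23.5)/2 = 43.8°, and the critical height
H_c = (4c/γ) · sinβ cosφ / [1 − cos(β − φ)]
    = (4·30.4/19.1) · sin64.1°·cos23.5° / [1 − cos(40.6°)]
    = 6.366 · 0.8996·0.9171 / [1 − 0.7593]
    = 6.366 · 0.8249 / 0.2407
    = 21.82 m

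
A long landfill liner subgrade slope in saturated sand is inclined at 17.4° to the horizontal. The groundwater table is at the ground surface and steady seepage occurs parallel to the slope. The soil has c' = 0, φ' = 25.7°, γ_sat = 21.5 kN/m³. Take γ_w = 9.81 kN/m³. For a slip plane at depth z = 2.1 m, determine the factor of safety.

FS = 0.84

With seepage parallel to the slope and the water table at the surface, the effective normal stress on the slip plane uses the buoyant unit weight γ' = γ_sat − γ_w while the driving shear stress uses γ_sat:
FS = [c' + γ' z cos²β tanφ'] / [γ_sat z sinβ cosβ]
(For c' = 0 this reduces to FS = (γ'/γ_sat)·tanφ'/tanβ.)
γ' = 21.5 − 9.81 = 11.69 kN/m³
Numerator = 0.0 + 11.69·2.1·cos²17.4°·tan25.7° = 0.0 + 11.69·2.1·0.9106·0.4813 = 10.758 kPa
Denominator = 21.5·2.1·sin17.4°·cos17.4° = 21.5·2.1·0.2990·0.9542 = 12.884 kPa
FS = 10.758 / 12.884 = 0.835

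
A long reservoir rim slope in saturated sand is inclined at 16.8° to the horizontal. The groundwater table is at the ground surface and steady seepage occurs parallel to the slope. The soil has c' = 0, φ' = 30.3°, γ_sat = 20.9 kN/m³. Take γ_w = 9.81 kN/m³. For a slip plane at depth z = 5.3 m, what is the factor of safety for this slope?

With seepage parallel to the slope and the water table at the surface, the effective normal stress on the slip plane uses the buoyant unit weight γ' = γ_sat − γ_w while the driving shear stress uses γ_sat:
FS = [c' + γ' z cos²β tanφ'] / [γ_sat z sinβ cosβ]
(For c' = 0 this reduces to FS = (γ'/γ_sat)·tanφ'/tanβ.)
γ' = 20.9 − 9.81 = 11.09 kN/m³
Numerator = 0.0 + 11.09·5.3·cos²16.8°·tan30.3° = 0.0 + 11.09·5.3·0.9165·0.5844 = 31.477 kPa
Denominator = 20.9·5.3·sin16.8°·cos16.8° = 20.9·5.3·0.2890·0.9573 = 30.650 kPa
FS = 31.477 / 30.650 = 1.027

FS = 1.03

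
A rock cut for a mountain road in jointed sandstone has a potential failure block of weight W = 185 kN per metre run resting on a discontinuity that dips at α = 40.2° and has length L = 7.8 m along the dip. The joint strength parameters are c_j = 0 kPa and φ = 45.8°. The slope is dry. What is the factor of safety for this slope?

FS = 1.22

Resolving the block weight along and normal to the plane and applying the Mohr–Coulomb strength on the joint:
N' = W cosα = 185·cos40.2° = 141.3 kN/m
Driving force T = W sinα = 185·sin40.2° = 119.4 kN/m
Resisting force R = c_j·L + N'·tanφ = 0·7.8 + 141.3·tan45.8° = 0.0 + 145.3 = 145.3 kN/m
FS = R / T = 145.3 / 119.4 = 1.217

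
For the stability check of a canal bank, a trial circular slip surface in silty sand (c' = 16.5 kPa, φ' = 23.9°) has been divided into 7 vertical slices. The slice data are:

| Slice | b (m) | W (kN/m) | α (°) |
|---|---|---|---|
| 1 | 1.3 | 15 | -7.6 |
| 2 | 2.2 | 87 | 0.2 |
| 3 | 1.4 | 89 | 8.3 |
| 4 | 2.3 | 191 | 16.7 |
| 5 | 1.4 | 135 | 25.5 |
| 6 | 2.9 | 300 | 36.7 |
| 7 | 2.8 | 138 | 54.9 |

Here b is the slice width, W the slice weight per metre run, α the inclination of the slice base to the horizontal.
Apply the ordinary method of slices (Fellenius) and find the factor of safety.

FS = 1.56

Ordinary method of slices: FS = Σ[c'·Δl_i + (W_i cosα_i)·tanφ'] / Σ W_i sinα_i, with Δl_i = b_i / cosα_i.
Slice 1: Δl = 1.3/cos(-7.6°) = 1.312 m; N'_1 = 15·cos(-7.6°) = 14.9; c'Δl = 21.64; W sinα = -2.0
Slice 2: Δl = 2.2/cos0.2° = 2.200 m; N'_2 = 87·cos0.2° = 87.0; c'Δl = 36.30; W sinα = 0.3
Slice 3: Δl = 1.4/cos8.3° = 1.415 m; N'_3 = 89·cos8.3° = 88.1; c'Δl = 23.34; W sinα = 12.8
Slice 4: Δl = 2.3/cos16.7° = 2.401 m; N'_4 = 191·cos16.7° = 182.9; c'Δl = 39.62; W sinα = 54.9
Slice 5: Δl = 1.4/cos25.5° = 1.551 m; N'_5 = 135·cos25.5° = 121.8; c'Δl = 25.59; W sinα = 58.1
Slice 6: Δl = 2.9/cos36.7° = 3.617 m; N'_6 = 300·cos36.7° = 240.5; c'Δl = 59.68; W sinα = 179.3
Slice 7: Δl = 2.8/cos54.9° = 4.870 m; N'_7 = 138·cos54.9° = 79.4; c'Δl = 80.35; W sinα = 112.9
Σc'Δl = 286.5 kN/m; ΣN' = 814.6 kN/m; ΣW sinα = 416.4 kN/m
Resisting = 286.5 + 814.6·tan23.9° = 286.5 + 361.0 = 647.5 kN/m
FS = 647.5 / 416.4 = 1.555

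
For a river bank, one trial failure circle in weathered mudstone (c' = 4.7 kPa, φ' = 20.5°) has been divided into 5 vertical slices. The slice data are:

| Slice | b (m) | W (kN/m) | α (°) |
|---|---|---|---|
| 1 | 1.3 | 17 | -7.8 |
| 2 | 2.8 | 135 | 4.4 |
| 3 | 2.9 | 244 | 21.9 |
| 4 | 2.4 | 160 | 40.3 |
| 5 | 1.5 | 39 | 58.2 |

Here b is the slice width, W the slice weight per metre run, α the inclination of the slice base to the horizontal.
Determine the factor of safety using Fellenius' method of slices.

Ordinary method of slices: FS = Σ[c'·Δl_i + (W_i cosα_i)·tanφ'] / Σ W_i sinα_i, with Δl_i = b_i / cosα_i.
Slice 1: Δl = 1.3/cos(-7.8°) = 1.312 m; N'_1 = 17·cos(-7.8°) = 16.8; c'Δl = 6.17; W sinα = -2.3
Slice 2: Δl = 2.8/cos4.4° = 2.808 m; N'_2 = 135·cos4.4° = 134.6; c'Δl = 13.20; W sinα = 10.4
Slice 3: Δl = 2.9/cos21.9° = 3.126 m; N'_3 = 244·cos21.9° = 226.4; c'Δl = 14.69; W sinα = 91.0
Slice 4: Δl = 2.4/cos40.3° = 3.147 m; N'_4 = 160·cos40.3° = 122.0; c'Δl = 14.79; W sinα = 103.5
Slice 5: Δl = 1.5/cos58.2° = 2.847 m; N'_5 = 39·cos58.2° = 20.6; c'Δl = 13.38; W sinα = 33.1
Σc'Δl = 62.2 kN/m; ΣN' = 520.4 kN/m; ΣW sinα = 235.7 kN/m
Resisting = 62.2 + 520.4·tan20.5° = 62.2 + 194.6 = 256.8 kN/m
FS = 256.8 / 235.7 = 1.090

FS = 1.09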